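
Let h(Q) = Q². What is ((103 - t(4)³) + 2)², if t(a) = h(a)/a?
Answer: 1681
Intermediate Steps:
t(a) = a (t(a) = a²/a = a)
((103 - t(4)³) + 2)² = ((103 - 1*4³) + 2)² = ((103 - 1*64) + 2)² = ((103 - 64) + 2)² = (39 + 2)² = 41² = 1681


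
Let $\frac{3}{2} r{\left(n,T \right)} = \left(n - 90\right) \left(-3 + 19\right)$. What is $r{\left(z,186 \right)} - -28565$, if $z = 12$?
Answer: $27733$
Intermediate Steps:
$r{\left(n,T \right)} = -960 + \frac{32 n}{3}$ ($r{\left(n,T \right)} = \frac{2 \left(n - 90\right) \left(-3 + 19\right)}{3} = \frac{2 \left(-90 + n\right) 16}{3} = \frac{2 \left(-1440 + 16 n\right)}{3} = -960 + \frac{32 n}{3}$)
$r{\left(z,186 \right)} - -28565 = \left(-960 + \frac{32}{3} \cdot 12\right) - -28565 = \left(-960 + 128\right) + 28565 = -832 + 28565 = 27733$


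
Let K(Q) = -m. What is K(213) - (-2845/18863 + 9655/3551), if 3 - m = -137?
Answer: -9549571490/66982513 ≈ -142.57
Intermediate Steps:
m = 140 (m = 3 - 1*(-137) = 3 + 137 = 140)
K(Q) = -140 (K(Q) = -1*140 = -140)
K(213) - (-2845/18863 + 9655/3551) = -140 - (-2845/18863 + 9655/3551) = -140 - 1*172019670/66982513 = -140 - 172019670/66982513 = -9549571490/66982513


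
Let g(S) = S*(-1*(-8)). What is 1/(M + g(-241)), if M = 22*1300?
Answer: 1/26672 ≈ 3.7492e-5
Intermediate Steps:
g(S) = 8*S (g(S) = S*8 = 8*S)
M = 28600
1/(M + g(-241)) = 1/(28600 + 8*(-241)) = 1/(28600 - 1928) = 1/26672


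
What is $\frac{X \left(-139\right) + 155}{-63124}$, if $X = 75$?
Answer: $\frac{5135}{31562} \approx 0.1627$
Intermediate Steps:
$\frac{X \left(-139\right) + 155}{-63124} = \frac{75 \left(-139\right) + 155}{-63124} = \left(-10425 + 155\right) \left(- \frac{1}{63124}\right) = \left(-10270\right) \left(- \frac{1}{63124}\right) = \frac{5135}{31562}$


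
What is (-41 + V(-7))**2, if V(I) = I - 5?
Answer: 2809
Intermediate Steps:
V(I) = -5 + I
(-41 + V(-7))**2 = (-41 + (-5 - 7))**2 = (-41 - 12)**2 = (-53)**2 = 2809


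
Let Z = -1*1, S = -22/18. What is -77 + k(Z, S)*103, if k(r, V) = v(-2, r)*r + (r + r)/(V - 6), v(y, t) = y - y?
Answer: -3151/65 ≈ -48.477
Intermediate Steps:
v(y, t) = 0
S = -11/9 (S = -22*1/18 = -11/9 ≈ -1.2222)
Z = -1
k(r, V) = 2*r/(-6 + V) (k(r, V) = 0*r + (r + r)/(V - 6) = 0 + (2*r)/(-6 + V) = 0 + 2*r/(-6 + V) = 2*r/(-6 + V))
-77 + k(Z, S)*103 = -77 + (2*(-1)/(-6 - 11/9))*103 = -77 + (2*(-1)/(-65/9))*103 = -77 + (2*(-1)*(-9/65))*103 = -77 + (18/65)*103 = -77 + 1854/65 = -3151/65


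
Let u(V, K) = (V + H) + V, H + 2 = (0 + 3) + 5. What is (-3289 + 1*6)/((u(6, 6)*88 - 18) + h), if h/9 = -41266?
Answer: 3283/369828 ≈ 0.0088771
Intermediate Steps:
H = 6 (H = -2 + ((0 + 3) + 5) = -2 + (3 + 5) = -2 + 8 = 6)
u(V, K) = 6 + 2*V (u(V, K) = (V + 6) + V = (6 + V) + V = 6 + 2*V)
h = -371394 (h = 9*(-41266) = -371394)
(-3289 + 1*6)/((u(6, 6)*88 - 18) + h) = (-3289 + 1*6)/(((6 + 2*6)*88 - 18) - 371394) = (-3289 + 6)/(((6 + 12)*88 - 18) - 371394) = -3283/((18*88 - 18) - 371394) = -3283/((1584 - 18) - 371394) = -3283/(1566 - 371394) = -3283/(-369828) = -3283*(-1/369828) = 3283/369828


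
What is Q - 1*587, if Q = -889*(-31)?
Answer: 26972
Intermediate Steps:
Q = 27559
Q - 1*587 = 27559 - 1*587 = 27559 - 587 = 26972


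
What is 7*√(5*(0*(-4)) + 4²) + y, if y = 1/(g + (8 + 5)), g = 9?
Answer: 617/22 ≈ 28.045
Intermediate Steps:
y = 1/22 (y = 1/(9 + (8 + 5)) = 1/(9 + 13) = 1/22 ≈ 0.045455)
7*√(5*(0*(-4)) + 4²) + y = 7*√(5*(0*(-4)) + 4²) + 1/22 = 7*√(5*0 + 16) + 1/22 = 7*√(0 + 16) + 1/22 = 7*√16 + 1/22 = 7*4 + 1/22 = 28 + 1/22 = 617/22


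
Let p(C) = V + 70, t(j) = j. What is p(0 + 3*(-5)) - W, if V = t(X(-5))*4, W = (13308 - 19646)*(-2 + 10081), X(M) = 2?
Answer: 63880780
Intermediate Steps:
W = -63880702 (W = -6338*10079 = -63880702)
V = 8 (V = 2*4 = 8)
p(C) = 78 (p(C) = 8 + 70 = 78)
p(0 + 3*(-5)) - W = 78 - 1*(-63880702) = 78 + 63880702 = 63880780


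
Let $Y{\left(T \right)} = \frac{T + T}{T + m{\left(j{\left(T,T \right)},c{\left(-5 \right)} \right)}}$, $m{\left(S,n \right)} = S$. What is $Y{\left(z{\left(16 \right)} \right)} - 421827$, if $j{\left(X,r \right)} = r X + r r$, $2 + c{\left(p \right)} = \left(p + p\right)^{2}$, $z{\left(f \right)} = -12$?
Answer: $- \frac{9702023}{23} \approx -4.2183 \cdot 10^{5}$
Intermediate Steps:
$c{\left(p \right)} = -2 + 4 p^{2}$ ($c{\left(p \right)} = -2 + \left(p + p\right)^{2} = -2 + \left(2 p\right)^{2} = -2 + 4 p^{2}$)
$j{\left(X,r \right)} = r^{2} + X r$ ($j{\left(X,r \right)} = X r + r^{2} = r^{2} + X r$)
$Y{\left(T \right)} = \frac{2 T}{T + 2 T^{2}}$ ($Y{\left(T \right)} = \frac{T + T}{T + T \left(T + T\right)} = \frac{2 T}{T + T 2 T} = \frac{2 T}{T + 2 T^{2}}$)
$Y{\left(z{\left(16 \right)} \right)} - 421827 = \frac{2}{1 + 2 \left(-12\right)} - 421827 = \frac{2}{1 - 24} - 421827 = \frac{2}{-23} - 421827 = 2 \left(- \frac{1}{23}\right) - 421827 = - \frac{2}{23} - 421827 = - \frac{9702023}{23}$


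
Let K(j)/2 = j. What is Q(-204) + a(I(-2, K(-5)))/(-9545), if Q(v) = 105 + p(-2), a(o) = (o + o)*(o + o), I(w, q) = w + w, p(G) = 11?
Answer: 1107156/9545 ≈ 115.99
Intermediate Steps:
K(j) = 2*j
I(w, q) = 2*w
a(o) = 4*o² (a(o) = (2*o)*(2*o) = 4*o²)
Q(v) = 116 (Q(v) = 105 + 11 = 116)
Q(-204) + a(I(-2, K(-5)))/(-9545) = 116 + (4*(2*(-2))²)/(-9545) = 116 + (4*(-4)²)*(-1/9545) = 116 + (4*16)*(-1/9545) = 116 + 64*(-1/9545) = 116 - 64/9545 = 1107156/9545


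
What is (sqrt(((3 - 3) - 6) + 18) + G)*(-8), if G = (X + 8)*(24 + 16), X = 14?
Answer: -7040 - 16*sqrt(3) ≈ -7067.7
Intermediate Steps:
G = 880 (G = (14 + 8)*(24 + 16) = 22*40 = 880)
(sqrt(((3 - 3) - 6) + 18) + G)*(-8) = (sqrt(((3 - 3) - 6) + 18) + 880)*(-8) = (sqrt((0 - 6) + 18) + 880)*(-8) = (sqrt(-6 + 18) + 880)*(-8) = (sqrt(12) + 880)*(-8) = (2*sqrt(3) + 880)*(-8) = (880 + 2*sqrt(3))*(-8) = -7040 - 16*sqrt(3)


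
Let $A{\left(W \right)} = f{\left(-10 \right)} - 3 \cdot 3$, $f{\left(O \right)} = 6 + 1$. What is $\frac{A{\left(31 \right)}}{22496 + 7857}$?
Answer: $- \frac{2}{30353} \approx -6.5891 \cdot 10^{-5}$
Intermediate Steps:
$f{\left(O \right)} = 7$
$A{\left(W \right)} = -2$ ($A{\left(W \right)} = 7 - 3 \cdot 3 = 7 - 9 = -2$)
$\frac{A{\left(31 \right)}}{22496 + 7857} = - \frac{2}{22496 + 7857} = - \frac{2}{30353}$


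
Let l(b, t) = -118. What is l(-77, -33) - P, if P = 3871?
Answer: -3989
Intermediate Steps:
l(-77, -33) - P = -118 - 1*3871 = -118 - 3871 = -3989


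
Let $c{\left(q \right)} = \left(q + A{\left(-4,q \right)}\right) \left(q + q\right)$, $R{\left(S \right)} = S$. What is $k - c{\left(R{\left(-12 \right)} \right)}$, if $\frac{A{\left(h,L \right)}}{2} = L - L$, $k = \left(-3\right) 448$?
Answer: $-1632$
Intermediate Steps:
$k = -1344$
$A{\left(h,L \right)} = 0$ ($A{\left(h,L \right)} = 2 \left(L - L\right) = 2 \cdot 0 = 0$)
$c{\left(q \right)} = 2 q^{2}$ ($c{\left(q \right)} = \left(q + 0\right) \left(q + q\right) = q 2 q = 2 q^{2}$)
$k - c{\left(R{\left(-12 \right)} \right)} = -1344 - 2 \left(-12\right)^{2} = -1344 - 2 \cdot 144 = -1344 - 288 = -1632$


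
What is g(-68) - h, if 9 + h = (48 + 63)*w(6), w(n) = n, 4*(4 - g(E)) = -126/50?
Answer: -65237/100 ≈ -652.37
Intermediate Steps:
g(E) = 463/100 (g(E) = 4 - (-63)/(2*50) = 4 - ¼*(-63/25) = 4 + 63/100 = 463/100)
h = 657 (h = -9 + (48 + 63)*6 = -9 + 111*6 = -9 + 666 = 657)
g(-68) - h = 463/100 - 1*657 = 463/100 - 657 = -65237/100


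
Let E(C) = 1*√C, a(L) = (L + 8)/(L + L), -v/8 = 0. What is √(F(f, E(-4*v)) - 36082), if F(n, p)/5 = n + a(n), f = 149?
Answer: I*√3137833018/298 ≈ 187.97*I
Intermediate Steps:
v = 0 (v = -8*0 = 0)
a(L) = (8 + L)/(2*L) (a(L) = (8 + L)/((2*L)) = (8 + L)*(1/(2*L)) = (8 + L)/(2*L))
E(C) = √C
F(n, p) = 5*n + 5*(8 + n)/(2*n) (F(n, p) = 5*(n + (8 + n)/(2*n)) = 5*n + 5*(8 + n)/(2*n))
√(F(f, E(-4*v)) - 36082) = √((5/2 + 5*149 + 20/149) - 36082) = √((5/2 + 745 + 20*(1/149)) - 36082) = √((5/2 + 745 + 20/149) - 36082) = √(222795/298 - 36082) = √(-10529641/298) = I*√3137833018/298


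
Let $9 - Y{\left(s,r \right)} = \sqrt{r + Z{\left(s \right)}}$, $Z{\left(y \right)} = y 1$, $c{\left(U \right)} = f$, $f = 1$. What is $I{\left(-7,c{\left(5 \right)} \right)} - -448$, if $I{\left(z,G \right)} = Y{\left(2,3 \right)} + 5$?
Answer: $462 - \sqrt{5} \approx 459.76$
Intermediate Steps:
$c{\left(U \right)} = 1$
$Z{\left(y \right)} = y$
$Y{\left(s,r \right)} = 9 - \sqrt{r + s}$
$I{\left(z,G \right)} = 14 - \sqrt{5}$ ($I{\left(z,G \right)} = \left(9 - \sqrt{3 + 2}\right) + 5 = \left(9 - \sqrt{5}\right) + 5 = 14 - \sqrt{5}$)
$I{\left(-7,c{\left(5 \right)} \right)} - -448 = \left(14 - \sqrt{5}\right) - -448 = \left(14 - \sqrt{5}\right) + 448 = 462 - \sqrt{5}$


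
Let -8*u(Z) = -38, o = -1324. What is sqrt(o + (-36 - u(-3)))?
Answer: I*sqrt(5459)/2 ≈ 36.943*I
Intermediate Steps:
u(Z) = 19/4 (u(Z) = -1/8*(-38) = 19/4)
sqrt(o + (-36 - u(-3))) = sqrt(-1324 + (-36 - 1*19/4)) = sqrt(-1324 + (-36 - 19/4)) = sqrt(-1324 - 163/4) = sqrt(-5459/4) = I*sqrt(5459)/2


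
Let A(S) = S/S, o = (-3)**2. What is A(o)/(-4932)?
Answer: -1/4932 ≈ -0.00020276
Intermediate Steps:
o = 9
A(S) = 1
A(o)/(-4932) = 1/(-4932) = 1*(-1/4932) = -1/4932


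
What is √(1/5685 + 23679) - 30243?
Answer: -30243 + 2*√191321733615/5685 ≈ -30089.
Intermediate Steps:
√(1/5685 + 23679) - 30243 = √(134615116/5685) - 30243 = 2*√191321733615/5685 - 30243 = -30243 + 2*√191321733615/5685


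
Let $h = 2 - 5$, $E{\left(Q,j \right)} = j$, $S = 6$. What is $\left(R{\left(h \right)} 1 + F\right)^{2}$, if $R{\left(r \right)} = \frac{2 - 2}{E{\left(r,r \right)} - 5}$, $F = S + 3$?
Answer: $81$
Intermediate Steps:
$F = 9$ ($F = 6 + 3 = 9$)
$h = -3$ ($h = 2 - 5 = -3$)
$R{\left(r \right)} = 0$ ($R{\left(r \right)} = \frac{2 - 2}{r - 5} = \frac{0}{-5 + r} = 0$)
$\left(R{\left(h \right)} 1 + F\right)^{2} = \left(0 \cdot 1 + 9\right)^{2} = \left(0 + 9\right)^{2} = 9^{2} = 81$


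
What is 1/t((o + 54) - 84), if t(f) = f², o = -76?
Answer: 1/11236 ≈ 8.9000e-5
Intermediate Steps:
1/t((o + 54) - 84) = 1/(((-76 + 54) - 84)²) = 1/((-22 - 84)²) = 1/((-106)²) = 1/11236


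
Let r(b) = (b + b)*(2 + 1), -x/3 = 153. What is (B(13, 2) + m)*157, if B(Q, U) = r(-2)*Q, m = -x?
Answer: 47571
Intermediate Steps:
x = -459 (x = -3*153 = -459)
m = 459 (m = -1*(-459) = 459)
r(b) = 6*b (r(b) = (2*b)*3 = 6*b)
B(Q, U) = -12*Q (B(Q, U) = (6*(-2))*Q = -12*Q)
(B(13, 2) + m)*157 = (-12*13 + 459)*157 = (-156 + 459)*157 = 303*157 = 47571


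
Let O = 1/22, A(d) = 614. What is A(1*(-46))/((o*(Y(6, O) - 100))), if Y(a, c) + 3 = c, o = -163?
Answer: 13508/369195 ≈ 0.036588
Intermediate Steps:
O = 1/22 ≈ 0.045455
Y(a, c) = -3 + c
A(1*(-46))/((o*(Y(6, O) - 100))) = 614/((-163*((-3 + 1/22) - 100))) = 614/((-163*(-65/22 - 100))) = 614/((-163*(-2265/22))) = 614/(369195/22) = 614*(22/369195) = 13508/369195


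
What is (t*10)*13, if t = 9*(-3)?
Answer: -3510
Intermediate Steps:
t = -27
(t*10)*13 = -27*10*13 = -270*13 = -3510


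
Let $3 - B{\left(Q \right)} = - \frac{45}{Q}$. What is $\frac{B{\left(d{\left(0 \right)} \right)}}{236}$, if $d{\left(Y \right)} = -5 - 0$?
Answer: $- \frac{3}{118} \approx -0.025424$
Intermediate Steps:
$d{\left(Y \right)} = -5$ ($d{\left(Y \right)} = -5 + 0 = -5$)
$B{\left(Q \right)} = 3 + \frac{45}{Q}$ ($B{\left(Q \right)} = 3 - - \frac{45}{Q} = 3 + \frac{45}{Q}$)
$\frac{B{\left(d{\left(0 \right)} \right)}}{236} = \frac{3 + \frac{45}{-5}}{236} = \left(3 + 45 \left(- \frac{1}{5}\right)\right) \frac{1}{236} = \left(3 - 9\right) \frac{1}{236} = \left(-6\right) \frac{1}{236} = - \frac{3}{118}$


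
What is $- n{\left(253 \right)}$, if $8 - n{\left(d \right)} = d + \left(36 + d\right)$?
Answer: $534$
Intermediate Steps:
$n{\left(d \right)} = -28 - 2 d$ ($n{\left(d \right)} = 8 - \left(d + \left(36 + d\right)\right) = 8 - \left(36 + 2 d\right) = -28 - 2 d$)
$- n{\left(253 \right)} = - (-28 - 506) = \left(-1\right) \left(-534\right) = 534$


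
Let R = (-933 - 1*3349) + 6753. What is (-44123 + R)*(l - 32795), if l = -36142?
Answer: 2871363924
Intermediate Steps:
R = 2471 (R = (-933 - 3349) + 6753 = -4282 + 6753 = 2471)
(-44123 + R)*(l - 32795) = (-44123 + 2471)*(-36142 - 32795) = -41652*(-68937) = 2871363924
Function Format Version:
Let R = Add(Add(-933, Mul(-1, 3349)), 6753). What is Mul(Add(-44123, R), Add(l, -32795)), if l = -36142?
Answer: 2871363924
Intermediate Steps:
R = 2471 (R = Add(Add(-933, -3349), 6753) = Add(-4282, 6753) = 2471)
Mul(Add(-44123, R), Add(l, -32795)) = Mul(Add(-44123, 2471), Add(-36142, -32795)) = Mul(-41652, -68937) = 2871363924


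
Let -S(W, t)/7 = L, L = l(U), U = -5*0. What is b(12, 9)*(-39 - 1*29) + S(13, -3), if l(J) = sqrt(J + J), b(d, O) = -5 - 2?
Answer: 476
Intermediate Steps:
U = 0
b(d, O) = -7
l(J) = sqrt(2)*sqrt(J) (l(J) = sqrt(2*J) = sqrt(2)*sqrt(J))
L = 0 (L = sqrt(2)*sqrt(0) = sqrt(2)*0 = 0)
S(W, t) = 0 (S(W, t) = -7*0 = 0)
b(12, 9)*(-39 - 1*29) + S(13, -3) = -7*(-39 - 1*29) + 0 = -7*(-39 - 29) + 0 = -7*(-68) + 0 = 476 + 0 = 476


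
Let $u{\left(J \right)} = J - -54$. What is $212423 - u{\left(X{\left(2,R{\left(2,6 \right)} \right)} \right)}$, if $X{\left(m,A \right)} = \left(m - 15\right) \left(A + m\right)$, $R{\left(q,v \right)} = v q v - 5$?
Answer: $213266$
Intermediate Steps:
$R{\left(q,v \right)} = -5 + q v^{2}$ ($R{\left(q,v \right)} = q v v - 5 = q v^{2} - 5 = -5 + q v^{2}$)
$X{\left(m,A \right)} = \left(-15 + m\right) \left(A + m\right)$
$u{\left(J \right)} = 54 + J$ ($u{\left(J \right)} = J + 54 = 54 + J$)
$212423 - u{\left(X{\left(2,R{\left(2,6 \right)} \right)} \right)} = 212423 - \left(54 + \left(2^{2} - 15 \left(-5 + 2 \cdot 6^{2}\right) - 30 + \left(-5 + 2 \cdot 6^{2}\right) 2\right)\right) = 212423 - \left(54 + \left(4 - 15 \left(-5 + 2 \cdot 36\right) - 30 + \left(-5 + 2 \cdot 36\right) 2\right)\right) = 212423 - \left(54 + \left(4 - 15 \left(-5 + 72\right) - 30 + \left(-5 + 72\right) 2\right)\right) = 212423 - \left(54 + \left(4 - 1005 - 30 + 67 \cdot 2\right)\right) = 212423 - \left(54 + \left(4 - 1005 - 30 + 134\right)\right) = 212423 - \left(54 - 897\right) = 212423 - -843 = 212423 + 843 = 213266$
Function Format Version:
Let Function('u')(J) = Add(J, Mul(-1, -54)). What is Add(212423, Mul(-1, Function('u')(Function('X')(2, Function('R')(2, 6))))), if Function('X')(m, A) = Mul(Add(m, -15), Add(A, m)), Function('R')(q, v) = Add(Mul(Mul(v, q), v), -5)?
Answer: 213266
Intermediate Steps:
Function('R')(q, v) = Add(-5, Mul(q, Pow(v, 2))) (Function('R')(q, v) = Add(Mul(Mul(q, v), v), -5) = Add(Mul(q, Pow(v, 2)), -5) = Add(-5, Mul(q, Pow(v, 2))))
Function('X')(m, A) = Mul(Add(-15, m), Add(A, m))
Function('u')(J) = Add(54, J) (Function('u')(J) = Add(J, 54) = Add(54, J))
Add(212423, Mul(-1, Function('u')(Function('X')(2, Function('R')(2, 6))))) = Add(212423, Mul(-1, Add(54, Add(Pow(2, 2), Mul(-15, Add(-5, Mul(2, Pow(6, 2)))), Mul(-15, 2), Mul(Add(-5, Mul(2, Pow(6, 2))), 2))))) = Add(212423, Mul(-1, Add(54, Add(4, Mul(-15, Add(-5, Mul(2, 36))), -30, Mul(Add(-5, Mul(2, 36)), 2))))) = Add(212423, Mul(-1, Add(54, Add(4, Mul(-15, Add(-5, 72)), -30, Mul(Add(-5, 72), 2))))) = Add(212423, Mul(-1, Add(54, Add(4, Mul(-15, 67), -30, Mul(67, 2))))) = Add(212423, Mul(-1, Add(54, Add(4, -1005, -30, 134)))) = Add(212423, Mul(-1, Add(54, -897))) = Add(212423, Mul(-1, -843)) = Add(212423, 843) = 213266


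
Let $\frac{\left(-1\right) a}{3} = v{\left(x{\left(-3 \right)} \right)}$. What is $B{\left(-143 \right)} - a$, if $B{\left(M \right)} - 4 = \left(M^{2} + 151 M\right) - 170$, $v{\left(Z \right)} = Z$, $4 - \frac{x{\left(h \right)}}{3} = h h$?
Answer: $-1355$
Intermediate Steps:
$x{\left(h \right)} = 12 - 3 h^{2}$ ($x{\left(h \right)} = 12 - 3 h h = 12 - 3 h^{2}$)
$a = 45$ ($a = - 3 \left(12 - 3 \left(-3\right)^{2}\right) = - 3 \left(12 - 27\right) = \left(-3\right) \left(-15\right) = 45$)
$B{\left(M \right)} = -166 + M^{2} + 151 M$ ($B{\left(M \right)} = 4 - \left(170 - M^{2} - 151 M\right) = 4 + \left(-170 + M^{2} + 151 M\right) = -166 + M^{2} + 151 M$)
$B{\left(-143 \right)} - a = \left(-166 + \left(-143\right)^{2} + 151 \left(-143\right)\right) - 45 = \left(-166 + 20449 - 21593\right) - 45 = -1310 - 45 = -1355$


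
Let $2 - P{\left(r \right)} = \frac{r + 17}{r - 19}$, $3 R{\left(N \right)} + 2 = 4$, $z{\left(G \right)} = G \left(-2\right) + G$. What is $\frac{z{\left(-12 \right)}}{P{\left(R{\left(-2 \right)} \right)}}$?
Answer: $\frac{660}{163} \approx 4.0491$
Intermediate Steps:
$z{\left(G \right)} = - G$ ($z{\left(G \right)} = - 2 G + G = - G$)
$R{\left(N \right)} = \frac{2}{3}$ ($R{\left(N \right)} = - \frac{2}{3} + \frac{1}{3} \cdot 4 = - \frac{2}{3} + \frac{4}{3} = \frac{2}{3}$)
$P{\left(r \right)} = 2 - \frac{17 + r}{-19 + r}$ ($P{\left(r \right)} = 2 - \frac{r + 17}{r - 19} = 2 - \frac{17 + r}{-19 + r}$)
$\frac{z{\left(-12 \right)}}{P{\left(R{\left(-2 \right)} \right)}} = \frac{\left(-1\right) \left(-12\right)}{\frac{1}{-19 + \frac{2}{3}} \left(-55 + \frac{2}{3}\right)} = \frac{12}{\frac{1}{- \frac{55}{3}} \left(- \frac{163}{3}\right)} = \frac{12}{\left(- \frac{3}{55}\right) \left(- \frac{163}{3}\right)} = \frac{12}{\frac{163}{55}} = 12 \cdot \frac{55}{163} = \frac{660}{163}$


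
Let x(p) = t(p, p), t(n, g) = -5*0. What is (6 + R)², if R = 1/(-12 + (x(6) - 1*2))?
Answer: 6889/196 ≈ 35.148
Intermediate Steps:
t(n, g) = 0
x(p) = 0
R = -1/14 (R = 1/(-12 + (0 - 1*2)) = 1/(-12 + (0 - 2)) = 1/(-12 - 2) = 1/(-14) = -1/14 ≈ -0.071429)
(6 + R)² = (6 - 1/14)² = (83/14)² = 6889/196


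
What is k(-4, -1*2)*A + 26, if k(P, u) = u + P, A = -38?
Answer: 254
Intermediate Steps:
k(P, u) = P + u
k(-4, -1*2)*A + 26 = (-4 - 1*2)*(-38) + 26 = (-4 - 2)*(-38) + 26 = -6*(-38) + 26 = 228 + 26 = 254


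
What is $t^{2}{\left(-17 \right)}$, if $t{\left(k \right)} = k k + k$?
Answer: $73984$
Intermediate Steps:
$t{\left(k \right)} = k + k^{2}$ ($t{\left(k \right)} = k^{2} + k = k + k^{2}$)
$t^{2}{\left(-17 \right)} = \left(- 17 \left(1 - 17\right)\right)^{2} = \left(\left(-17\right) \left(-16\right)\right)^{2} = 272^{2} = 73984$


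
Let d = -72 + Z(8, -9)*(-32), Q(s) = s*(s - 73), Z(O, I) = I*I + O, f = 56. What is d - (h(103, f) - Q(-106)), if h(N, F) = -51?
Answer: 16105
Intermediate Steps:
Z(O, I) = O + I² (Z(O, I) = I² + O = O + I²)
Q(s) = s*(-73 + s)
d = -2920 (d = -72 + (8 + (-9)²)*(-32) = -72 + (8 + 81)*(-32) = -72 + 89*(-32) = -72 - 2848 = -2920)
d - (h(103, f) - Q(-106)) = -2920 - (-51 - (-106)*(-73 - 106)) = -2920 - (-51 - (-106)*(-179)) = -2920 - (-51 - 1*18974) = -2920 - (-51 - 18974) = -2920 - 1*(-19025) = -2920 + 19025 = 16105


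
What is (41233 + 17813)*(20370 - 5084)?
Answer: 902577156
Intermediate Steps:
(41233 + 17813)*(20370 - 5084) = 59046*15286 = 902577156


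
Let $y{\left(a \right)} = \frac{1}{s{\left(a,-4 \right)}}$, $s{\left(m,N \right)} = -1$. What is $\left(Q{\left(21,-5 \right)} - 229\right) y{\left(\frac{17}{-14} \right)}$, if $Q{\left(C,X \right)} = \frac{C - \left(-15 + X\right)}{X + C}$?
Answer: $\frac{3623}{16} \approx 226.44$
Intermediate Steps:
$Q{\left(C,X \right)} = \frac{15 + C - X}{C + X}$
$y{\left(a \right)} = -1$ ($y{\left(a \right)} = \frac{1}{-1} = -1$)
$\left(Q{\left(21,-5 \right)} - 229\right) y{\left(\frac{17}{-14} \right)} = \left(\frac{15 + 21 - -5}{21 - 5} - 229\right) \left(-1\right) = \left(\frac{15 + 21 + 5}{16} - 229\right) \left(-1\right) = \left(\frac{1}{16} \cdot 41 - 229\right) \left(-1\right) = \left(\frac{41}{16} - 229\right) \left(-1\right) = \left(- \frac{3623}{16}\right) \left(-1\right) = \frac{3623}{16}$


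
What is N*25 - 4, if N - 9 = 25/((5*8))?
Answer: 1893/8 ≈ 236.63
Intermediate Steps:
N = 77/8 (N = 9 + 25/((5*8)) = 9 + 25/40 = 9 + 25*(1/40) = 9 + 5/8 = 77/8 ≈ 9.6250)
N*25 - 4 = (77/8)*25 - 4 = 1925/8 - 4 = 1893/8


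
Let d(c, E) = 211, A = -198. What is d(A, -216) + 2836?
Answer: 3047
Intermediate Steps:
d(A, -216) + 2836 = 211 + 2836 = 3047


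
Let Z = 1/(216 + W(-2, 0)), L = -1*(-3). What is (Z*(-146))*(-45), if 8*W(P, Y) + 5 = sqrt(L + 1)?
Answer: 3504/115 ≈ 30.470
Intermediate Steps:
L = 3
W(P, Y) = -3/8 (W(P, Y) = -5/8 + sqrt(3 + 1)/8 = -5/8 + sqrt(4)/8 = -5/8 + (1/8)*2 = -5/8 + 1/4 = -3/8)
Z = 8/1725 (Z = 1/(216 - 3/8) = 1/(1725/8) = 8/1725 ≈ 0.0046377)
(Z*(-146))*(-45) = ((8/1725)*(-146))*(-45) = -1168/1725*(-45) = 3504/115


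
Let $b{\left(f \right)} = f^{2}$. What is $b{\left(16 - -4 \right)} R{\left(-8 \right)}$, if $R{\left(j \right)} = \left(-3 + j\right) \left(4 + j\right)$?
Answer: $17600$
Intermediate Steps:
$b{\left(16 - -4 \right)} R{\left(-8 \right)} = \left(16 - -4\right)^{2} \left(-12 - 8 + \left(-8\right)^{2}\right) = \left(16 + 4\right)^{2} \left(-12 - 8 + 64\right) = 20^{2} \cdot 44 = 400 \cdot 44 = 17600$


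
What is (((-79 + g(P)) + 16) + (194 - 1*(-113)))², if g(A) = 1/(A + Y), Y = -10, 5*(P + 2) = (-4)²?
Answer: 115154361/1936 ≈ 59481.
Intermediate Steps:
P = 6/5 (P = -2 + (⅕)*(-4)² = -2 + (⅕)*16 = -2 + 16/5 = 6/5 ≈ 1.2000)
g(A) = 1/(-10 + A) (g(A) = 1/(A - 10) = 1/(-10 + A))
(((-79 + g(P)) + 16) + (194 - 1*(-113)))² = (((-79 + 1/(-10 + 6/5)) + 16) + (194 - 1*(-113)))² = (((-79 + 1/(-44/5)) + 16) + (194 + 113))² = (((-79 - 5/44) + 16) + 307)² = ((-3481/44 + 16) + 307)² = (-2777/44 + 307)² = (10731/44)² = 115154361/1936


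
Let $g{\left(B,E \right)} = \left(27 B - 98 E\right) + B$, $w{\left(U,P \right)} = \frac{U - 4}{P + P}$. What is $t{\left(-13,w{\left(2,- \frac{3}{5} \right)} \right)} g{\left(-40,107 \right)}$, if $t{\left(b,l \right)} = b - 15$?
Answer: $324968$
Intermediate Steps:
$w{\left(U,P \right)} = \frac{-4 + U}{2 P}$
$g{\left(B,E \right)} = - 98 E + 28 B$ ($g{\left(B,E \right)} = \left(- 98 E + 27 B\right) + B = - 98 E + 28 B$)
$t{\left(b,l \right)} = -15 + b$ ($t{\left(b,l \right)} = b - 15 = -15 + b$)
$t{\left(-13,w{\left(2,- \frac{3}{5} \right)} \right)} g{\left(-40,107 \right)} = \left(-15 - 13\right) \left(\left(-98\right) 107 + 28 \left(-40\right)\right) = - 28 \left(-10486 - 1120\right) = \left(-28\right) \left(-11606\right) = 324968$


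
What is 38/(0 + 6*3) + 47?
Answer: 442/9 ≈ 49.111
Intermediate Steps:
38/(0 + 6*3) + 47 = 38/(0 + 18) + 47 = 38/18 + 47 = 38*(1/18) + 47 = 19/9 + 47 = 442/9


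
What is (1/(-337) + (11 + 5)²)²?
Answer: 7442685441/113569 ≈ 65535.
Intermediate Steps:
(1/(-337) + (11 + 5)²)² = (-1/337 + 16²)² = (-1/337 + 256)² = (86271/337)² = 7442685441/113569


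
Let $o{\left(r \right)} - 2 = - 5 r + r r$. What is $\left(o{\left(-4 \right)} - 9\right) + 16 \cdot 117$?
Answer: $1901$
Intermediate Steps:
$o{\left(r \right)} = 2 + r^{2} - 5 r$ ($o{\left(r \right)} = 2 - \left(5 r - r r\right) = 2 + \left(- 5 r + r^{2}\right) = 2 + \left(r^{2} - 5 r\right) = 2 + r^{2} - 5 r$)
$\left(o{\left(-4 \right)} - 9\right) + 16 \cdot 117 = \left(\left(2 + \left(-4\right)^{2} - -20\right) - 9\right) + 16 \cdot 117 = \left(\left(2 + 16 + 20\right) - 9\right) + 1872 = \left(38 - 9\right) + 1872 = 29 + 1872 = 1901$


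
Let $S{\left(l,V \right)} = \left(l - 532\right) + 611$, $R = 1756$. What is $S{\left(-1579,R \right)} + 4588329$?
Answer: $4586829$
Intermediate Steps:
$S{\left(l,V \right)} = 79 + l$ ($S{\left(l,V \right)} = \left(-532 + l\right) + 611 = 79 + l$)
$S{\left(-1579,R \right)} + 4588329 = \left(79 - 1579\right) + 4588329 = -1500 + 4588329 = 4586829$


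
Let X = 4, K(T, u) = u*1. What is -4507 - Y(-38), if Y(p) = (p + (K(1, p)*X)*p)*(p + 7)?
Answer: 173371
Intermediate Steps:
K(T, u) = u
Y(p) = (7 + p)*(p + 4*p²) (Y(p) = (p + (p*4)*p)*(p + 7) = (p + (4*p)*p)*(7 + p) = (p + 4*p²)*(7 + p) = (7 + p)*(p + 4*p²))
-4507 - Y(-38) = -4507 - (-38)*(7 + 4*(-38)² + 29*(-38)) = -4507 - (-38)*(7 + 4*1444 - 1102) = -4507 - (-38)*(7 + 5776 - 1102) = -4507 - (-38)*4681 = -4507 - 1*(-177878) = -4507 + 177878 = 173371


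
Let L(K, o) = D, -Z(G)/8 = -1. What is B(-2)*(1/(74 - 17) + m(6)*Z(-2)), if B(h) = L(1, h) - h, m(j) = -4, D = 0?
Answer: -3646/57 ≈ -63.965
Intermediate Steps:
Z(G) = 8 (Z(G) = -8*(-1) = 8)
L(K, o) = 0
B(h) = -h (B(h) = 0 - h = -h)
B(-2)*(1/(74 - 17) + m(6)*Z(-2)) = (-1*(-2))*(1/(74 - 17) - 4*8) = 2*(1/57 - 32) = 2*(-1823/57) = -3646/57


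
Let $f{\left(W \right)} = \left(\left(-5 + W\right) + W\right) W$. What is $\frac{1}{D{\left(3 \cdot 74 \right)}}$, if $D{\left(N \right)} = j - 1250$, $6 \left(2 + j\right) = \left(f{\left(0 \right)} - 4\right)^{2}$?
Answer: $- \frac{3}{3748} \approx -0.00080043$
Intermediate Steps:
$f{\left(W \right)} = W \left(-5 + 2 W\right)$ ($f{\left(W \right)} = \left(-5 + 2 W\right) W = W \left(-5 + 2 W\right)$)
$j = \frac{2}{3}$ ($j = -2 + \frac{\left(0 \left(-5 + 2 \cdot 0\right) - 4\right)^{2}}{6} = -2 + \frac{\left(0 \left(-5 + 0\right) - 4\right)^{2}}{6} = -2 + \frac{\left(0 \left(-5\right) - 4\right)^{2}}{6} = -2 + \frac{\left(0 - 4\right)^{2}}{6} = -2 + \frac{\left(-4\right)^{2}}{6} = -2 + \frac{1}{6} \cdot 16 = -2 + \frac{8}{3} = \frac{2}{3} \approx 0.66667$)
$D{\left(N \right)} = - \frac{3748}{3}$ ($D{\left(N \right)} = \frac{2}{3} - 1250 = - \frac{3748}{3}$)
$\frac{1}{D{\left(3 \cdot 74 \right)}} = \frac{1}{- \frac{3748}{3}} = - \frac{3}{3748}$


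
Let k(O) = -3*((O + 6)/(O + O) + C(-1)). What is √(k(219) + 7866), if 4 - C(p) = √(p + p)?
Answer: √(167383014 + 63948*I*√2)/146 ≈ 88.614 + 0.023939*I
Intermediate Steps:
C(p) = 4 - √2*√p (C(p) = 4 - √(p + p) = 4 - √(2*p) = 4 - √2*√p)
k(O) = -12 + 3*I*√2 - 3*(6 + O)/(2*O) (k(O) = -3*((O + 6)/(O + O) + (4 - √2*√(-1))) = -3*((6 + O)/((2*O)) + (4 - √2*I)) = -3*((6 + O)*(1/(2*O)) + (4 - I*√2)) = -3*((6 + O)/(2*O) + (4 - I*√2)) = -3*(4 + (6 + O)/(2*O) - I*√2) = -12 + 3*I*√2 - 3*(6 + O)/(2*O))
√(k(219) + 7866) = √((-27/2 - 9/219 + 3*I*√2) + 7866) = √((-27/2 - 9*1/219 + 3*I*√2) + 7866) = √((-27/2 - 3/73 + 3*I*√2) + 7866) = √((-1977/146 + 3*I*√2) + 7866) = √(1146459/146 + 3*I*√2)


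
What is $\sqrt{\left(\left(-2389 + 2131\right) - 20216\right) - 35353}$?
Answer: $3 i \sqrt{6203} \approx 236.28 i$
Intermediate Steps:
$\sqrt{\left(\left(-2389 + 2131\right) - 20216\right) - 35353} = \sqrt{\left(-258 - 20216\right) - 35353} = \sqrt{-20474 - 35353} = \sqrt{-55827} = 3 i \sqrt{6203}$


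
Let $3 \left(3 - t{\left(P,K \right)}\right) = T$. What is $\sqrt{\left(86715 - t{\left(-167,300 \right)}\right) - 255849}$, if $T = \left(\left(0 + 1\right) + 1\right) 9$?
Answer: $i \sqrt{169131} \approx 411.26 i$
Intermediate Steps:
$T = 18$ ($T = \left(1 + 1\right) 9 = 2 \cdot 9 = 18$)
$t{\left(P,K \right)} = -3$ ($t{\left(P,K \right)} = 3 - 6 = -3$)
$\sqrt{\left(86715 - t{\left(-167,300 \right)}\right) - 255849} = \sqrt{\left(86715 - -3\right) - 255849} = \sqrt{\left(86715 + 3\right) - 255849} = \sqrt{86718 - 255849} = \sqrt{-169131} = i \sqrt{169131}$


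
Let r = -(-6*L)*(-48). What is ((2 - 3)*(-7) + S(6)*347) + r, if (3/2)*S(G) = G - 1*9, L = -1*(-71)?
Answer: -21135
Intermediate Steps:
L = 71
r = -20448 (r = -(-6*71)*(-48) = -(-426)*(-48) = -1*20448 = -20448)
S(G) = -6 + 2*G/3 (S(G) = 2*(G - 1*9)/3 = 2*(G - 9)/3 = 2*(-9 + G)/3 = -6 + 2*G/3)
((2 - 3)*(-7) + S(6)*347) + r = ((2 - 3)*(-7) + (-6 + (2/3)*6)*347) - 20448 = (-1*(-7) + (-6 + 4)*347) - 20448 = (7 - 2*347) - 20448 = (7 - 694) - 20448 = -687 - 20448 = -21135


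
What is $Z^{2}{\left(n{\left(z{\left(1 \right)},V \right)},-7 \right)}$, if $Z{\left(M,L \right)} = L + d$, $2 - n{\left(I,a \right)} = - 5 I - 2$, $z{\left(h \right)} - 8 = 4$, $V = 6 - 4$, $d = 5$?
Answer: $4$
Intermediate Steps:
$V = 2$ ($V = 6 - 4 = 2$)
$z{\left(h \right)} = 12$ ($z{\left(h \right)} = 8 + 4 = 12$)
$n{\left(I,a \right)} = 4 + 5 I$ ($n{\left(I,a \right)} = 2 - \left(- 5 I - 2\right) = 2 - \left(-2 - 5 I\right) = 2 + \left(2 + 5 I\right) = 4 + 5 I$)
$Z{\left(M,L \right)} = 5 + L$ ($Z{\left(M,L \right)} = L + 5 = 5 + L$)
$Z^{2}{\left(n{\left(z{\left(1 \right)},V \right)},-7 \right)} = \left(5 - 7\right)^{2} = \left(-2\right)^{2} = 4$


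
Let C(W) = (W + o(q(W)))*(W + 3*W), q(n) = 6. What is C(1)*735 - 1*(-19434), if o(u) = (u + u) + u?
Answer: 75294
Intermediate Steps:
o(u) = 3*u (o(u) = 2*u + u = 3*u)
C(W) = 4*W*(18 + W) (C(W) = (W + 3*6)*(W + 3*W) = (W + 18)*(4*W) = (18 + W)*(4*W) = 4*W*(18 + W))
C(1)*735 - 1*(-19434) = (4*1*(18 + 1))*735 - 1*(-19434) = (4*1*19)*735 + 19434 = 76*735 + 19434 = 55860 + 19434 = 75294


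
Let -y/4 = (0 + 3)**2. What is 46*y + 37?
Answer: -1619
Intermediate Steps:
y = -36 (y = -4*(0 + 3)**2 = -4*3**2 = -4*9 = -36)
46*y + 37 = 46*(-36) + 37 = -1656 + 37 = -1619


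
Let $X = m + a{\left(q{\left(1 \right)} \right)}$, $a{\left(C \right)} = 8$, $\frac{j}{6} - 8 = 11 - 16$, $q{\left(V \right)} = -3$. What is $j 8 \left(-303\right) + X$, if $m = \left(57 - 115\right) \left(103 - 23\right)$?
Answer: $-48264$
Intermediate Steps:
$m = -4640$ ($m = \left(-58\right) 80 = -4640$)
$j = 18$ ($j = 48 + 6 \left(11 - 16\right) = 48 + 6 \left(-5\right) = 48 - 30 = 18$)
$X = -4632$ ($X = -4640 + 8 = -4632$)
$j 8 \left(-303\right) + X = 18 \cdot 8 \left(-303\right) - 4632 = 144 \left(-303\right) - 4632 = -43632 - 4632 = -48264$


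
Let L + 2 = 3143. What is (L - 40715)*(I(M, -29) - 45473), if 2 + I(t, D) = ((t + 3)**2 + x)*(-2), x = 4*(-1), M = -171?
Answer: 3829354210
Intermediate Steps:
L = 3141 (L = -2 + 3143 = 3141)
x = -4
I(t, D) = 6 - 2*(3 + t)**2 (I(t, D) = -2 + ((t + 3)**2 - 4)*(-2) = -2 + ((3 + t)**2 - 4)*(-2) = -2 + (-4 + (3 + t)**2)*(-2) = -2 + (8 - 2*(3 + t)**2) = 6 - 2*(3 + t)**2)
(L - 40715)*(I(M, -29) - 45473) = (3141 - 40715)*((6 - 2*(3 - 171)**2) - 45473) = -37574*((6 - 2*(-168)**2) - 45473) = -37574*((6 - 2*28224) - 45473) = -37574*((6 - 56448) - 45473) = -37574*(-56442 - 45473) = -37574*(-101915) = 3829354210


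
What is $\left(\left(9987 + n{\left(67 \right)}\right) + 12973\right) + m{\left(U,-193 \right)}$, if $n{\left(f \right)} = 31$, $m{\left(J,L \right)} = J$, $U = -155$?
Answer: $22836$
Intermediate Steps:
$\left(\left(9987 + n{\left(67 \right)}\right) + 12973\right) + m{\left(U,-193 \right)} = \left(\left(9987 + 31\right) + 12973\right) - 155 = \left(10018 + 12973\right) - 155 = 22991 - 155 = 22836$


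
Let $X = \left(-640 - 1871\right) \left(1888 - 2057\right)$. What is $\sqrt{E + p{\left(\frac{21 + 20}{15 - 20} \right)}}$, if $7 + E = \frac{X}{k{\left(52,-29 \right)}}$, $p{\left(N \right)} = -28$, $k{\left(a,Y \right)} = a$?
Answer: $\frac{\sqrt{32503}}{2} \approx 90.143$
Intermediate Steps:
$X = 424359$ ($X = \left(-2511\right) \left(-169\right) = 424359$)
$E = \frac{32615}{4}$ ($E = -7 + \frac{424359}{52} = -7 + 424359 \cdot \frac{1}{52} = -7 + \frac{32643}{4} = \frac{32615}{4} \approx 8153.8$)
$\sqrt{E + p{\left(\frac{21 + 20}{15 - 20} \right)}} = \sqrt{\frac{32615}{4} - 28} = \sqrt{\frac{32503}{4}} = \frac{\sqrt{32503}}{2}$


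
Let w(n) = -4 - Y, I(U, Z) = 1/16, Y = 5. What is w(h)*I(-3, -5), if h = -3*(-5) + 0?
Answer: -9/16 ≈ -0.56250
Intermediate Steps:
I(U, Z) = 1/16
h = 15 (h = 15 + 0 = 15)
w(n) = -9 (w(n) = -4 - 1*5 = -4 - 5 = -9)
w(h)*I(-3, -5) = -9*1/16 = -9/16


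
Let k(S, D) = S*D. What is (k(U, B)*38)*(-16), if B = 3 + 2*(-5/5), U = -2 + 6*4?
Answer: -13376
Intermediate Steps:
U = 22 (U = -2 + 24 = 22)
B = 1 (B = 3 + 2*(-5*⅕) = 3 + 2*(-1) = 3 - 2 = 1)
k(S, D) = D*S
(k(U, B)*38)*(-16) = ((1*22)*38)*(-16) = (22*38)*(-16) = 836*(-16) = -13376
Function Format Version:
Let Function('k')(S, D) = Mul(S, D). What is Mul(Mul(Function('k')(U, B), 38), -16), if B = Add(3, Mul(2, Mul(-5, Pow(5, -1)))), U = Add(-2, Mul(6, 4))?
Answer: -13376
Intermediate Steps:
U = 22 (U = Add(-2, 24) = 22)
B = 1 (B = Add(3, Mul(2, Mul(-5, Rational(1, 5)))) = Add(3, Mul(2, -1)) = Add(3, -2) = 1)
Function('k')(S, D) = Mul(D, S)
Mul(Mul(Function('k')(U, B), 38), -16) = Mul(Mul(Mul(1, 22), 38), -16) = Mul(Mul(22, 38), -16) = Mul(836, -16) = -13376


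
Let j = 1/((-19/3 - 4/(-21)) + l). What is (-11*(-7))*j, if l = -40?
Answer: -539/323 ≈ -1.6687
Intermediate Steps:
j = -7/323 (j = 1/((-19/3 - 4/(-21)) - 40) = 1/((-19*⅓ - 4*(-1/21)) - 40) = 1/((-19/3 + 4/21) - 40) = 1/(-43/7 - 40) = 1/(-323/7) = -7/323 ≈ -0.021672)
(-11*(-7))*j = -11*(-7)*(-7/323) = 77*(-7/323) = -539/323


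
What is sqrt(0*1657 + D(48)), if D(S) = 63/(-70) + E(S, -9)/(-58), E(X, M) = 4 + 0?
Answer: I*sqrt(81490)/290 ≈ 0.98436*I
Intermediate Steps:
E(X, M) = 4
D(S) = -281/290 (D(S) = 63/(-70) + 4/(-58) = 63*(-1/70) + 4*(-1/58) = -9/10 - 2/29 = -281/290)
sqrt(0*1657 + D(48)) = sqrt(0*1657 - 281/290) = sqrt(0 - 281/290) = sqrt(-281/290) = I*sqrt(81490)/290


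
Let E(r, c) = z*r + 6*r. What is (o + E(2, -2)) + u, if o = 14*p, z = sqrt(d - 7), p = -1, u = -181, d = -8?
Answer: -183 + 2*I*sqrt(15) ≈ -183.0 + 7.746*I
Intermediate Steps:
z = I*sqrt(15) (z = sqrt(-8 - 7) = sqrt(-15) = I*sqrt(15) ≈ 3.873*I)
E(r, c) = 6*r + I*r*sqrt(15) (E(r, c) = (I*sqrt(15))*r + 6*r = I*r*sqrt(15) + 6*r = 6*r + I*r*sqrt(15))
o = -14 (o = 14*(-1) = -14)
(o + E(2, -2)) + u = (-14 + 2*(6 + I*sqrt(15))) - 181 = (-14 + (12 + 2*I*sqrt(15))) - 181 = (-2 + 2*I*sqrt(15)) - 181 = -183 + 2*I*sqrt(15)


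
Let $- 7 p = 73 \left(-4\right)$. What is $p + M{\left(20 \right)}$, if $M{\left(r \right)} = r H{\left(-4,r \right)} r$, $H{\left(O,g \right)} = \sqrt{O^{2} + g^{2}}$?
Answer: $\frac{292}{7} + 1600 \sqrt{26} \approx 8200.1$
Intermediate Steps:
$p = \frac{292}{7}$ ($p = - \frac{73 \left(-4\right)}{7} = \left(- \frac{1}{7}\right) \left(-292\right) = \frac{292}{7} \approx 41.714$)
$M{\left(r \right)} = r^{2} \sqrt{16 + r^{2}}$ ($M{\left(r \right)} = r \sqrt{\left(-4\right)^{2} + r^{2}} r = r \sqrt{16 + r^{2}} r = r^{2} \sqrt{16 + r^{2}}$)
$p + M{\left(20 \right)} = \frac{292}{7} + 20^{2} \sqrt{16 + 20^{2}} = \frac{292}{7} + 400 \sqrt{16 + 400} = \frac{292}{7} + 400 \sqrt{416} = \frac{292}{7} + 400 \cdot 4 \sqrt{26} = \frac{292}{7} + 1600 \sqrt{26}$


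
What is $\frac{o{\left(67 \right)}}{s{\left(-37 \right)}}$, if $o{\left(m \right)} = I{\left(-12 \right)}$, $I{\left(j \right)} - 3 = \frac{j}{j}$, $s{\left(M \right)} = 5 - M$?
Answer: $\frac{2}{21} \approx 0.095238$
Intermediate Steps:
$I{\left(j \right)} = 4$ ($I{\left(j \right)} = 3 + \frac{j}{j} = 3 + 1 = 4$)
$o{\left(m \right)} = 4$
$\frac{o{\left(67 \right)}}{s{\left(-37 \right)}} = \frac{4}{5 - -37} = \frac{4}{5 + 37} = \frac{4}{42} = 4 \cdot \frac{1}{42} = \frac{2}{21}$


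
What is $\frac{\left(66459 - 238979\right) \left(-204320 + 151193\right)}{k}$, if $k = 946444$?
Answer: $\frac{2291367510}{236611} \approx 9684.1$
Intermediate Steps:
$\frac{\left(66459 - 238979\right) \left(-204320 + 151193\right)}{k} = \frac{\left(66459 - 238979\right) \left(-204320 + 151193\right)}{946444} = \left(-172520\right) \left(-53127\right) \frac{1}{946444} = 9165470040 \cdot \frac{1}{946444} = \frac{2291367510}{236611}$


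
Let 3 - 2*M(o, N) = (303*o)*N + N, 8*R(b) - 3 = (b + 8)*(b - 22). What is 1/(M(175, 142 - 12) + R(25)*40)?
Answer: -2/6892357 ≈ -2.9018e-7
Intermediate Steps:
R(b) = 3/8 + (-22 + b)*(8 + b)/8 (R(b) = 3/8 + ((b + 8)*(b - 22))/8 = 3/8 + ((8 + b)*(-22 + b))/8 = 3/8 + ((-22 + b)*(8 + b))/8 = 3/8 + (-22 + b)*(8 + b)/8)
M(o, N) = 3/2 - N/2 - 303*N*o/2 (M(o, N) = 3/2 - ((303*o)*N + N)/2 = 3/2 - (303*N*o + N)/2 = 3/2 - (N + 303*N*o)/2 = 3/2 + (-N/2 - 303*N*o/2) = 3/2 - N/2 - 303*N*o/2)
1/(M(175, 142 - 12) + R(25)*40) = 1/((3/2 - (142 - 12)/2 - 303/2*(142 - 12)*175) + (-173/8 - 7/4*25 + (⅛)*25²)*40) = 1/((3/2 - ½*130 - 303/2*130*175) + (-173/8 - 175/4 + (⅛)*625)*40) = 1/((3/2 - 65 - 3446625) + (-173/8 - 175/4 + 625/8)*40) = 1/(-6893377/2 + (51/4)*40) = 1/(-6893377/2 + 510) = 1/(-6892357/2) = -2/6892357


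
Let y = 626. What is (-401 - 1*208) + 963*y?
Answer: 602229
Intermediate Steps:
(-401 - 1*208) + 963*y = (-401 - 1*208) + 963*626 = (-401 - 208) + 602838 = -609 + 602838 = 602229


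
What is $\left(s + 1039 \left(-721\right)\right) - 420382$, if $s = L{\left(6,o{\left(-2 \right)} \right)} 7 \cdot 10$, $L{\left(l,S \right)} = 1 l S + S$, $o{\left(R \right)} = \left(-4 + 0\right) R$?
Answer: $-1165581$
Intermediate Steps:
$o{\left(R \right)} = - 4 R$
$L{\left(l,S \right)} = S + S l$ ($L{\left(l,S \right)} = l S + S = S l + S = S + S l$)
$s = 3920$ ($s = \left(-4\right) \left(-2\right) \left(1 + 6\right) 7 \cdot 10 = 8 \cdot 7 \cdot 7 \cdot 10 = 56 \cdot 7 \cdot 10 = 392 \cdot 10 = 3920$)
$\left(s + 1039 \left(-721\right)\right) - 420382 = \left(3920 + 1039 \left(-721\right)\right) - 420382 = \left(3920 - 749119\right) - 420382 = -745199 - 420382 = -1165581$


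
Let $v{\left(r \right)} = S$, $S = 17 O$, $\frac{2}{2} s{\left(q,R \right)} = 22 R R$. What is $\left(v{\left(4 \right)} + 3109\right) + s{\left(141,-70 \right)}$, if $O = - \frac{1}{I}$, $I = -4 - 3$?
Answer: $\frac{776380}{7} \approx 1.1091 \cdot 10^{5}$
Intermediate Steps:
$I = -7$
$s{\left(q,R \right)} = 22 R^{2}$ ($s{\left(q,R \right)} = 22 R R = 22 R^{2}$)
$O = \frac{1}{7}$ ($O = - \frac{1}{-7} = \left(-1\right) \left(- \frac{1}{7}\right) = \frac{1}{7} \approx 0.14286$)
$S = \frac{17}{7}$ ($S = 17 \cdot \frac{1}{7} = \frac{17}{7} \approx 2.4286$)
$v{\left(r \right)} = \frac{17}{7}$
$\left(v{\left(4 \right)} + 3109\right) + s{\left(141,-70 \right)} = \left(\frac{17}{7} + 3109\right) + 22 \left(-70\right)^{2} = \frac{21780}{7} + 22 \cdot 4900 = \frac{21780}{7} + 107800 = \frac{776380}{7}$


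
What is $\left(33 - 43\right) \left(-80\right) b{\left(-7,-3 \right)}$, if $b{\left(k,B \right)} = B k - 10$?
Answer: $8800$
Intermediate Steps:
$b{\left(k,B \right)} = -10 + B k$
$\left(33 - 43\right) \left(-80\right) b{\left(-7,-3 \right)} = \left(33 - 43\right) \left(-80\right) \left(-10 - -21\right) = \left(33 - 43\right) \left(-80\right) \left(-10 + 21\right) = \left(-10\right) \left(-80\right) 11 = 800 \cdot 11 = 8800$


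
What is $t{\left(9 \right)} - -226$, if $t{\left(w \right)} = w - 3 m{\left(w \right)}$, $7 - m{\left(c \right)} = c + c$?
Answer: $268$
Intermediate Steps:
$m{\left(c \right)} = 7 - 2 c$ ($m{\left(c \right)} = 7 - \left(c + c\right) = 7 - 2 c$)
$t{\left(w \right)} = -21 + 7 w$ ($t{\left(w \right)} = w - 3 \left(7 - 2 w\right) = w + \left(-21 + 6 w\right) = -21 + 7 w$)
$t{\left(9 \right)} - -226 = \left(-21 + 7 \cdot 9\right) - -226 = \left(-21 + 63\right) + 226 = 42 + 226 = 268$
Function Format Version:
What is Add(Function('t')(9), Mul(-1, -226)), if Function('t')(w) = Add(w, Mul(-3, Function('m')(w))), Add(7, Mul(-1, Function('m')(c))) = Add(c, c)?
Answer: 268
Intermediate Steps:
Function('m')(c) = Add(7, Mul(-2, c)) (Function('m')(c) = Add(7, Mul(-1, Add(c, c))) = Add(7, Mul(-1, Mul(2, c))) = Add(7, Mul(-2, c)))
Function('t')(w) = Add(-21, Mul(7, w)) (Function('t')(w) = Add(w, Mul(-3, Add(7, Mul(-2, w)))) = Add(w, Add(-21, Mul(6, w))) = Add(-21, Mul(7, w)))
Add(Function('t')(9), Mul(-1, -226)) = Add(Add(-21, Mul(7, 9)), Mul(-1, -226)) = Add(Add(-21, 63), 226) = Add(42, 226) = 268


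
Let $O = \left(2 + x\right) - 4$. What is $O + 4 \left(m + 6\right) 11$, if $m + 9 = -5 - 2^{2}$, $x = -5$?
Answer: $-535$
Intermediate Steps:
$m = -18$ ($m = -9 - 9 = -18$)
$O = -7$ ($O = \left(2 - 5\right) - 4 = -3 - 4 = -7$)
$O + 4 \left(m + 6\right) 11 = -7 + 4 \left(-18 + 6\right) 11 = -7 + 4 \left(-12\right) 11 = -7 - 528 = -535$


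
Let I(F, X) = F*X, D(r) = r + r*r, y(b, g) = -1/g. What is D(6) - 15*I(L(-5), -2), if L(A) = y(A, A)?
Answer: 48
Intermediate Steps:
D(r) = r + r²
L(A) = -1/A
D(6) - 15*I(L(-5), -2) = 6*(1 + 6) - 15*(-1/(-5))*(-2) = 6*7 - 15*(-1*(-⅕))*(-2) = 42 - 3*(-2) = 42 - 15*(-⅖) = 42 + 6 = 48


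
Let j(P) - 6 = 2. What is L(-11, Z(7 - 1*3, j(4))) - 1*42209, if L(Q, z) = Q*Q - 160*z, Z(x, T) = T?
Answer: -43368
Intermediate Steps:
j(P) = 8 (j(P) = 6 + 2 = 8)
L(Q, z) = Q² - 160*z
L(-11, Z(7 - 1*3, j(4))) - 1*42209 = ((-11)² - 160*8) - 1*42209 = (121 - 1280) - 42209 = -1159 - 42209 = -43368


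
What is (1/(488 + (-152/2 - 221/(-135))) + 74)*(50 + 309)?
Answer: 1483520471/55841 ≈ 26567.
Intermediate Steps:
(1/(488 + (-152/2 - 221/(-135))) + 74)*(50 + 309) = (1/(488 + (-152*½ - 221*(-1/135))) + 74)*359 = (1/(488 + (-76 + 221/135)) + 74)*359 = (1/(488 - 10039/135) + 74)*359 = (1/(55841/135) + 74)*359 = (135/55841 + 74)*359 = (4132369/55841)*359 = 1483520471/55841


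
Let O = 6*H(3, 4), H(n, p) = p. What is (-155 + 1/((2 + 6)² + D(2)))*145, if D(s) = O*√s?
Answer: -1033705/46 - 435*√2/368 ≈ -22474.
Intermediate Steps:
O = 24 (O = 6*4 = 24)
D(s) = 24*√s
(-155 + 1/((2 + 6)² + D(2)))*145 = (-155 + 1/((2 + 6)² + 24*√2))*145 = (-155 + 1/(8² + 24*√2))*145 = (-155 + 1/(64 + 24*√2))*145 = -22475 + 145/(64 + 24*√2)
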